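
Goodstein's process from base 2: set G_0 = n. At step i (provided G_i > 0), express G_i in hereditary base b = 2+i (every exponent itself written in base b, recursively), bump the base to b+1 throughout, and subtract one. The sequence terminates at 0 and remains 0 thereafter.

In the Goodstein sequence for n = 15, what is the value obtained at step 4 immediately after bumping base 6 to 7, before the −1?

6588345

[0] 15 ≡ 2^(2 + 1) + 2^2 + 2 + 1 (base 2). Lift 3: 112. −1: 111.
[1] 111 ≡ 3^(3 + 1) + 3^3 + 3 (base 3). Lift 4: 1284. −1: 1283.
[2] 1283 ≡ 4^(4 + 1) + 4^4 + 3 (base 4). Lift 5: 18753. −1: 18752.
[3] 18752 ≡ 5^(5 + 1) + 5^5 + 2 (base 5). Lift 6: 326594. −1: 326593.
[4] 326593 ≡ 6^(6 + 1) + 6^6 + 1 (base 6). Lift 7: 6588345. −1: 6588344.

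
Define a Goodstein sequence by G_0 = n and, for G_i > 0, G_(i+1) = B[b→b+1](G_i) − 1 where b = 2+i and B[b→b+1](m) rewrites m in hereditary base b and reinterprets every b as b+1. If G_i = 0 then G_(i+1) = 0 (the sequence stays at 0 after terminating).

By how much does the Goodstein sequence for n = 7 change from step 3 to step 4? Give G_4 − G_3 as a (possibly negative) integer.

7 —HB2→ 2^2 + 2 + 1 —bump→ 3^3 + 3 + 1 = 31 —(−1)→ 30
30 —HB3→ 3^3 + 3 —bump→ 4^4 + 4 = 260 —(−1)→ 259
259 —HB4→ 4^4 + 3 —bump→ 5^5 + 3 = 3128 —(−1)→ 3127
3127 —HB5→ 5^5 + 2 —bump→ 6^6 + 2 = 46658 —(−1)→ 46657

43530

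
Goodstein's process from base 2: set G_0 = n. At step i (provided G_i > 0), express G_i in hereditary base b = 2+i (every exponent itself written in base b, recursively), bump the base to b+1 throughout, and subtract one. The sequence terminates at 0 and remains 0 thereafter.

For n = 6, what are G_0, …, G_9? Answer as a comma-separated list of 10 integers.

6, 29, 257, 3125, 46655, 98039, 187243, 332147, 555551, 885775

G_0 = 6. HB_2(6) = 2^2 + 2. Bump = 30. G_1 = 29.
G_1 = 29. HB_3(29) = 3^3 + 2. Bump = 258. G_2 = 257.
G_2 = 257. HB_4(257) = 4^4 + 1. Bump = 3126. G_3 = 3125.
G_3 = 3125. HB_5(3125) = 5^5. Bump = 46656. G_4 = 46655.
G_4 = 46655. HB_6(46655) = 5·6^5 + 5·6^4 + 5·6^3 + 5·6^2 + 5·6 + 5. Bump = 98040. G_5 = 98039.
G_5 = 98039. HB_7(98039) = 5·7^5 + 5·7^4 + 5·7^3 + 5·7^2 + 5·7 + 4. Bump = 187244. G_6 = 187243.
G_6 = 187243. HB_8(187243) = 5·8^5 + 5·8^4 + 5·8^3 + 5·8^2 + 5·8 + 3. Bump = 332148. G_7 = 332147.
G_7 = 332147. HB_9(332147) = 5·9^5 + 5·9^4 + 5·9^3 + 5·9^2 + 5·9 + 2. Bump = 555552. G_8 = 555551.
G_8 = 555551. HB_10(555551) = 5·10^5 + 5·10^4 + 5·10^3 + 5·10^2 + 5·10 + 1. Bump = 885776. G_9 = 885775.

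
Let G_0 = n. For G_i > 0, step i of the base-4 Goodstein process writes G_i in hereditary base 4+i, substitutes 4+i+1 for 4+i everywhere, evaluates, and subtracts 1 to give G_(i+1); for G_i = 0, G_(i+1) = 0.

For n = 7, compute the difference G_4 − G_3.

0

G_0=7  [base 4] 4 + 3  →[4↦5]→  5 + 3 = 8  −1 ⇒ G_1=7
G_1=7  [base 5] 5 + 2  →[5↦6]→  6 + 2 = 8  −1 ⇒ G_2=7
G_2=7  [base 6] 6 + 1  →[6↦7]→  7 + 1 = 8  −1 ⇒ G_3=7
G_3=7  [base 7] 7  →[7↦8]→  8 = 8  −1 ⇒ G_4=7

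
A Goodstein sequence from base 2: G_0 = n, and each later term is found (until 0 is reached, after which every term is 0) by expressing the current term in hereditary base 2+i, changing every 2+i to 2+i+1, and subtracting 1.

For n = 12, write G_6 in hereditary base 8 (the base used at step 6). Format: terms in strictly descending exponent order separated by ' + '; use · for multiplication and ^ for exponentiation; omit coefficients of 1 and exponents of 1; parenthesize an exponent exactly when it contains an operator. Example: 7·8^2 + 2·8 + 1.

12 —HB2→ 2^(2 + 1) + 2^2 —bump→ 3^(3 + 1) + 3^3 = 108 —(−1)→ 107
107 —HB3→ 3^(3 + 1) + 2·3^2 + 2·3 + 2 —bump→ 4^(4 + 1) + 2·4^2 + 2·4 + 2 = 1066 —(−1)→ 1065
1065 —HB4→ 4^(4 + 1) + 2·4^2 + 2·4 + 1 —bump→ 5^(5 + 1) + 2·5^2 + 2·5 + 1 = 15686 —(−1)→ 15685
15685 —HB5→ 5^(5 + 1) + 2·5^2 + 2·5 —bump→ 6^(6 + 1) + 2·6^2 + 2·6 = 280020 —(−1)→ 280019
280019 —HB6→ 6^(6 + 1) + 2·6^2 + 6 + 5 —bump→ 7^(7 + 1) + 2·7^2 + 7 + 5 = 5764911 —(−1)→ 5764910
5764910 —HB7→ 7^(7 + 1) + 2·7^2 + 7 + 4 —bump→ 8^(8 + 1) + 2·8^2 + 8 + 4 = 134217868 —(−1)→ 134217867
134217867 —HB8→ 8^(8 + 1) + 2·8^2 + 8 + 3 —bump→ 9^(9 + 1) + 2·9^2 + 9 + 3 = 3486784575 —(−1)→ 3486784574

8^(8 + 1) + 2·8^2 + 8 + 3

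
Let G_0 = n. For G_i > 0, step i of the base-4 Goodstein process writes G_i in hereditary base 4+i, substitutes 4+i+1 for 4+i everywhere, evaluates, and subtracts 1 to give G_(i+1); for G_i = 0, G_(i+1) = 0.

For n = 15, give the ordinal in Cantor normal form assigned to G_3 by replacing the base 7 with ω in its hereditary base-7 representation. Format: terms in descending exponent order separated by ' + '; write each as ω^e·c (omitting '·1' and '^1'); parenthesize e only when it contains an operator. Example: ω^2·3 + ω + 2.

ω·3

G_0=15  [base 4] 3·4 + 3  →[4↦5]→  3·5 + 3 = 18  −1 ⇒ G_1=17
G_1=17  [base 5] 3·5 + 2  →[5↦6]→  3·6 + 2 = 20  −1 ⇒ G_2=19
G_2=19  [base 6] 3·6 + 1  →[6↦7]→  3·7 + 1 = 22  −1 ⇒ G_3=21
G_3=21  [base 7] 3·7  →[7↦8]→  3·8 = 24  −1 ⇒ G_4=23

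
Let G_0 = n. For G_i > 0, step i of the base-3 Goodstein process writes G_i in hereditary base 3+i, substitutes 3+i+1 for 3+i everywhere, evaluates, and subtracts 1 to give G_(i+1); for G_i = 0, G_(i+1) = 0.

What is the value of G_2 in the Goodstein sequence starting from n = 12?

base 3: 12 = 3^2 + 3; at 4: 4^2 + 4 = 20; next = 19
base 4: 19 = 4^2 + 3; at 5: 5^2 + 3 = 28; next = 27
base 5: 27 = 5^2 + 2; at 6: 6^2 + 2 = 38; next = 37

27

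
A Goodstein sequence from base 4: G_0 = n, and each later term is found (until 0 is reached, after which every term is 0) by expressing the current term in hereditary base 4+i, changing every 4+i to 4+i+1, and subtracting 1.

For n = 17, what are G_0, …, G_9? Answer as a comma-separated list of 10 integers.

step 0: 17 = 4^2 + 1; sub 5 for 4: 5^2 + 1; = 26; G_1 = 26−1 = 25
step 1: 25 = 5^2; sub 6 for 5: 6^2; = 36; G_2 = 36−1 = 35
step 2: 35 = 5·6 + 5; sub 7 for 6: 5·7 + 5; = 40; G_3 = 40−1 = 39
step 3: 39 = 5·7 + 4; sub 8 for 7: 5·8 + 4; = 44; G_4 = 44−1 = 43
step 4: 43 = 5·8 + 3; sub 9 for 8: 5·9 + 3; = 48; G_5 = 48−1 = 47
step 5: 47 = 5·9 + 2; sub 10 for 9: 5·10 + 2; = 52; G_6 = 52−1 = 51
step 6: 51 = 5·10 + 1; sub 11 for 10: 5·11 + 1; = 56; G_7 = 56−1 = 55
step 7: 55 = 5·11; sub 12 for 11: 5·12; = 60; G_8 = 60−1 = 59
step 8: 59 = 4·12 + 11; sub 13 for 12: 4·13 + 11; = 63; G_9 = 63−1 = 62

17, 25, 35, 39, 43, 47, 51, 55, 59, 62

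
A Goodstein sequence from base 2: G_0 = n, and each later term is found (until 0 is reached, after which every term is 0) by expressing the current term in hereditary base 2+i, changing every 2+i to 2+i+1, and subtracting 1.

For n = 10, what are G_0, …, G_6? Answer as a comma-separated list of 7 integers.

(0) 10|_2 = 2^(2 + 1) + 2 ↦ 3^(3 + 1) + 3|_3 = 84 ⇒ 83
(1) 83|_3 = 3^(3 + 1) + 2 ↦ 4^(4 + 1) + 2|_4 = 1026 ⇒ 1025
(2) 1025|_4 = 4^(4 + 1) + 1 ↦ 5^(5 + 1) + 1|_5 = 15626 ⇒ 15625
(3) 15625|_5 = 5^(5 + 1) ↦ 6^(6 + 1)|_6 = 279936 ⇒ 279935
(4) 279935|_6 = 5·6^6 + 5·6^5 + 5·6^4 + 5·6^3 + 5·6^2 + 5·6 + 5 ↦ 5·7^7 + 5·7^5 + 5·7^4 + 5·7^3 + 5·7^2 + 5·7 + 5|_7 = 4215755 ⇒ 4215754
(5) 4215754|_7 = 5·7^7 + 5·7^5 + 5·7^4 + 5·7^3 + 5·7^2 + 5·7 + 4 ↦ 5·8^8 + 5·8^5 + 5·8^4 + 5·8^3 + 5·8^2 + 5·8 + 4|_8 = 84073324 ⇒ 84073323

10, 83, 1025, 15625, 279935, 4215754, 84073323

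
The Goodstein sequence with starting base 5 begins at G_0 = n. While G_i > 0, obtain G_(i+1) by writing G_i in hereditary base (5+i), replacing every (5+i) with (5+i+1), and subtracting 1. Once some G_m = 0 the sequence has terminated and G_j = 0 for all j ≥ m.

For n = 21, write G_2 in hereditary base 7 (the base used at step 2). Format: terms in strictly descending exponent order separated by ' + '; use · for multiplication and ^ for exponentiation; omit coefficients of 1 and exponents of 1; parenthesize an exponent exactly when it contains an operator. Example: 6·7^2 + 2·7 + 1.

i=0: 21 = 4·5 + 1 (b=5); 5→6: 4·6 + 1 = 25; 25−1 = 24
i=1: 24 = 4·6 (b=6); 6→7: 4·7 = 28; 28−1 = 27
i=2: 27 = 3·7 + 6 (b=7); 7→8: 3·8 + 6 = 30; 30−1 = 29

3·7 + 6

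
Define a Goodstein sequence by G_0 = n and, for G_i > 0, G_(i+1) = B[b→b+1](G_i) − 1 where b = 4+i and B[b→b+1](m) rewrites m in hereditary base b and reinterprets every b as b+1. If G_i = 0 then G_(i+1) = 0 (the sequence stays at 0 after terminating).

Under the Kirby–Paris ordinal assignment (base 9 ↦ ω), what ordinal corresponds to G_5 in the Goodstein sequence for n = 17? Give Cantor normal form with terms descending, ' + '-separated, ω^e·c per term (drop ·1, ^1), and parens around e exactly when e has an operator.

ω·5 + 2

[0] 17 ≡ 4^2 + 1 (base 4). Lift 5: 26. −1: 25.
[1] 25 ≡ 5^2 (base 5). Lift 6: 36. −1: 35.
[2] 35 ≡ 5·6 + 5 (base 6). Lift 7: 40. −1: 39.
[3] 39 ≡ 5·7 + 4 (base 7). Lift 8: 44. −1: 43.
[4] 43 ≡ 5·8 + 3 (base 8). Lift 9: 48. −1: 47.
[5] 47 ≡ 5·9 + 2 (base 9). Lift 10: 52. −1: 51.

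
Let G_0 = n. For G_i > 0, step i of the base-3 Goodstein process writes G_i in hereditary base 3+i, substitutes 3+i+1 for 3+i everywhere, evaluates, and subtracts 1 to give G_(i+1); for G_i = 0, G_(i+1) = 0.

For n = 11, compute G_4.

39

11 —HB3→ 3^2 + 2 —bump→ 4^2 + 2 = 18 —(−1)→ 17
17 —HB4→ 4^2 + 1 —bump→ 5^2 + 1 = 26 —(−1)→ 25
25 —HB5→ 5^2 —bump→ 6^2 = 36 —(−1)→ 35
35 —HB6→ 5·6 + 5 —bump→ 5·7 + 5 = 40 —(−1)→ 39
39 —HB7→ 5·7 + 4 —bump→ 5·8 + 4 = 44 —(−1)→ 43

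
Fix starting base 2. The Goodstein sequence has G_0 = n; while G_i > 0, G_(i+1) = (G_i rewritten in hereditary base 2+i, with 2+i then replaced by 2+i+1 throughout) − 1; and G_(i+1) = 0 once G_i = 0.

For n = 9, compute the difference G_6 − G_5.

47861573

i=0: 9 = 2^(2 + 1) + 1 (b=2); 2→3: 3^(3 + 1) + 1 = 82; 82−1 = 81
i=1: 81 = 3^(3 + 1) (b=3); 3→4: 4^(4 + 1) = 1024; 1024−1 = 1023
i=2: 1023 = 3·4^4 + 3·4^3 + 3·4^2 + 3·4 + 3 (b=4); 4→5: 3·5^5 + 3·5^3 + 3·5^2 + 3·5 + 3 = 9843; 9843−1 = 9842
i=3: 9842 = 3·5^5 + 3·5^3 + 3·5^2 + 3·5 + 2 (b=5); 5→6: 3·6^6 + 3·6^3 + 3·6^2 + 3·6 + 2 = 140744; 140744−1 = 140743
i=4: 140743 = 3·6^6 + 3·6^3 + 3·6^2 + 3·6 + 1 (b=6); 6→7: 3·7^7 + 3·7^3 + 3·7^2 + 3·7 + 1 = 2471827; 2471827−1 = 2471826
i=5: 2471826 = 3·7^7 + 3·7^3 + 3·7^2 + 3·7 (b=7); 7→8: 3·8^8 + 3·8^3 + 3·8^2 + 3·8 = 50333400; 50333400−1 = 50333399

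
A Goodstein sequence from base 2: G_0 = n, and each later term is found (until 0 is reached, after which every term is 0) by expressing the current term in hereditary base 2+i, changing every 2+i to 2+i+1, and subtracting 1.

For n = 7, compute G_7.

G_0=7  [base 2] 2^2 + 2 + 1  →[2↦3]→  3^3 + 3 + 1 = 31  −1 ⇒ G_1=30
G_1=30  [base 3] 3^3 + 3  →[3↦4]→  4^4 + 4 = 260  −1 ⇒ G_2=259
G_2=259  [base 4] 4^4 + 3  →[4↦5]→  5^5 + 3 = 3128  −1 ⇒ G_3=3127
G_3=3127  [base 5] 5^5 + 2  →[5↦6]→  6^6 + 2 = 46658  −1 ⇒ G_4=46657
G_4=46657  [base 6] 6^6 + 1  →[6↦7]→  7^7 + 1 = 823544  −1 ⇒ G_5=823543
G_5=823543  [base 7] 7^7  →[7↦8]→  8^8 = 16777216  −1 ⇒ G_6=16777215
G_6=16777215  [base 8] 7·8^7 + 7·8^6 + 7·8^5 + 7·8^4 + 7·8^3 + 7·8^2 + 7·8 + 7  →[8↦9]→  7·9^7 + 7·9^6 + 7·9^5 + 7·9^4 + 7·9^3 + 7·9^2 + 7·9 + 7 = 37665880  −1 ⇒ G_7=37665879
G_7=37665879  [base 9] 7·9^7 + 7·9^6 + 7·9^5 + 7·9^4 + 7·9^3 + 7·9^2 + 7·9 + 6  →[9↦10]→  7·10^7 + 7·10^6 + 7·10^5 + 7·10^4 + 7·10^3 + 7·10^2 + 7·10 + 6 = 77777776  −1 ⇒ G_8=77777775

37665879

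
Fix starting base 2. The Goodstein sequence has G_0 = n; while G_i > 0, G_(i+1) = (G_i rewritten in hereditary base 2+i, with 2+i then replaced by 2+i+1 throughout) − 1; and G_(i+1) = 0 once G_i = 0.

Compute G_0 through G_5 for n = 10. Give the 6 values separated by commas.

base 2: 10 = 2^(2 + 1) + 2; at 3: 3^(3 + 1) + 3 = 84; next = 83
base 3: 83 = 3^(3 + 1) + 2; at 4: 4^(4 + 1) + 2 = 1026; next = 1025
base 4: 1025 = 4^(4 + 1) + 1; at 5: 5^(5 + 1) + 1 = 15626; next = 15625
base 5: 15625 = 5^(5 + 1); at 6: 6^(6 + 1) = 279936; next = 279935
base 6: 279935 = 5·6^6 + 5·6^5 + 5·6^4 + 5·6^3 + 5·6^2 + 5·6 + 5; at 7: 5·7^7 + 5·7^5 + 5·7^4 + 5·7^3 + 5·7^2 + 5·7 + 5 = 4215755; next = 4215754

10, 83, 1025, 15625, 279935, 4215754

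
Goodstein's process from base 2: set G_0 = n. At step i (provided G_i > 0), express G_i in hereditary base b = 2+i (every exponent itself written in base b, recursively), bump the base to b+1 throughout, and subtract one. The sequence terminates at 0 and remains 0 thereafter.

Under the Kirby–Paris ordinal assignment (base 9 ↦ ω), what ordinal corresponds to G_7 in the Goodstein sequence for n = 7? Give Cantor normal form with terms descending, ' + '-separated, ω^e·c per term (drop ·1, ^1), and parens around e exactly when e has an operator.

ω^7·7 + ω^6·7 + ω^5·7 + ω^4·7 + ω^3·7 + ω^2·7 + ω·7 + 6

[0] 7 ≡ 2^2 + 2 + 1 (base 2). Lift 3: 31. −1: 30.
[1] 30 ≡ 3^3 + 3 (base 3). Lift 4: 260. −1: 259.
[2] 259 ≡ 4^4 + 3 (base 4). Lift 5: 3128. −1: 3127.
[3] 3127 ≡ 5^5 + 2 (base 5). Lift 6: 46658. −1: 46657.
[4] 46657 ≡ 6^6 + 1 (base 6). Lift 7: 823544. −1: 823543.
[5] 823543 ≡ 7^7 (base 7). Lift 8: 16777216. −1: 16777215.
[6] 16777215 ≡ 7·8^7 + 7·8^6 + 7·8^5 + 7·8^4 + 7·8^3 + 7·8^2 + 7·8 + 7 (base 8). Lift 9: 37665880. −1: 37665879.
[7] 37665879 ≡ 7·9^7 + 7·9^6 + 7·9^5 + 7·9^4 + 7·9^3 + 7·9^2 + 7·9 + 6 (base 9). Lift 10: 77777776. −1: 77777775.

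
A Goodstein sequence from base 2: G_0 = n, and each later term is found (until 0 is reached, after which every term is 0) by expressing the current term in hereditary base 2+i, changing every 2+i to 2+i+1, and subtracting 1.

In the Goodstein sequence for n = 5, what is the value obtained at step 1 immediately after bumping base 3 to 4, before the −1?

G_0 = 5. HB_2(5) = 2^2 + 1. Bump = 28. G_1 = 27.
G_1 = 27. HB_3(27) = 3^3. Bump = 256. G_2 = 255.

256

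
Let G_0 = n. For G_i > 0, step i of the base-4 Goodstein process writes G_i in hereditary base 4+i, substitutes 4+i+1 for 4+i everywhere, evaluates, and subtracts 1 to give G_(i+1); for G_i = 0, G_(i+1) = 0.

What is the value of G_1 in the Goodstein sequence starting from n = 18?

26

[0] 18 ≡ 4^2 + 2 (base 4). Lift 5: 27. −1: 26.
[1] 26 ≡ 5^2 + 1 (base 5). Lift 6: 37. −1: 36.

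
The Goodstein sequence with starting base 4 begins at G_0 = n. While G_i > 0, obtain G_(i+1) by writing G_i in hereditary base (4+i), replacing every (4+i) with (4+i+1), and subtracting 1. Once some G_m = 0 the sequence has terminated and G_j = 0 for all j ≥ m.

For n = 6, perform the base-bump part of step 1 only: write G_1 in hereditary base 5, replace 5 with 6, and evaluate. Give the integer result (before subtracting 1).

7

G_0 = 6. HB_4(6) = 4 + 2. Bump = 7. G_1 = 6.
G_1 = 6. HB_5(6) = 5 + 1. Bump = 7. G_2 = 6.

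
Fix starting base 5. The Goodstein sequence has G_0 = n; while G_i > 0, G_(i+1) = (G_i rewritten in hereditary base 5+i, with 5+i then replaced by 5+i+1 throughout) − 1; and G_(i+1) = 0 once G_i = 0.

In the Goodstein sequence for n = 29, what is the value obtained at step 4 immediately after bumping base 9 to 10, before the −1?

i=0: 29 = 5^2 + 4 (b=5); 5→6: 6^2 + 4 = 40; 40−1 = 39
i=1: 39 = 6^2 + 3 (b=6); 6→7: 7^2 + 3 = 52; 52−1 = 51
i=2: 51 = 7^2 + 2 (b=7); 7→8: 8^2 + 2 = 66; 66−1 = 65
i=3: 65 = 8^2 + 1 (b=8); 8→9: 9^2 + 1 = 82; 82−1 = 81
i=4: 81 = 9^2 (b=9); 9→10: 10^2 = 100; 100−1 = 99

100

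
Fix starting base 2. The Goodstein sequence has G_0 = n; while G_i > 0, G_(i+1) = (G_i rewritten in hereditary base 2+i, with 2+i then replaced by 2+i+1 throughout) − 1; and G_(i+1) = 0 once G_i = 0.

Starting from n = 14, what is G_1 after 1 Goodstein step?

base 2: 14 = 2^(2 + 1) + 2^2 + 2; at 3: 3^(3 + 1) + 3^3 + 3 = 111; next = 110
base 3: 110 = 3^(3 + 1) + 3^3 + 2; at 4: 4^(4 + 1) + 4^4 + 2 = 1282; next = 1281

110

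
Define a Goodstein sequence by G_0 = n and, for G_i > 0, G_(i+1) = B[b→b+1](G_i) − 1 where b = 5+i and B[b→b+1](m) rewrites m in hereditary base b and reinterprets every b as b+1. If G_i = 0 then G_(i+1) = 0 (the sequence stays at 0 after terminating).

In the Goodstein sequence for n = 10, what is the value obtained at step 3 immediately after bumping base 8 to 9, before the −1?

12

[0] 10 ≡ 2·5 (base 5). Lift 6: 12. −1: 11.
[1] 11 ≡ 6 + 5 (base 6). Lift 7: 12. −1: 11.
[2] 11 ≡ 7 + 4 (base 7). Lift 8: 12. −1: 11.
[3] 11 ≡ 8 + 3 (base 8). Lift 9: 12. −1: 11.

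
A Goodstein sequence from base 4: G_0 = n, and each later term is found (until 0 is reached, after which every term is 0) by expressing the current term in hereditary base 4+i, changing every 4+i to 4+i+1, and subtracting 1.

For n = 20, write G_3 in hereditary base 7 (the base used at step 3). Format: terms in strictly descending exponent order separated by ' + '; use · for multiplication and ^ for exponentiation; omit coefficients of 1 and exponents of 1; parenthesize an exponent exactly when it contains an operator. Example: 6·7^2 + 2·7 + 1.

7^2 + 2

G_0=20  [base 4] 4^2 + 4  →[4↦5]→  5^2 + 5 = 30  −1 ⇒ G_1=29
G_1=29  [base 5] 5^2 + 4  →[5↦6]→  6^2 + 4 = 40  −1 ⇒ G_2=39
G_2=39  [base 6] 6^2 + 3  →[6↦7]→  7^2 + 3 = 52  −1 ⇒ G_3=51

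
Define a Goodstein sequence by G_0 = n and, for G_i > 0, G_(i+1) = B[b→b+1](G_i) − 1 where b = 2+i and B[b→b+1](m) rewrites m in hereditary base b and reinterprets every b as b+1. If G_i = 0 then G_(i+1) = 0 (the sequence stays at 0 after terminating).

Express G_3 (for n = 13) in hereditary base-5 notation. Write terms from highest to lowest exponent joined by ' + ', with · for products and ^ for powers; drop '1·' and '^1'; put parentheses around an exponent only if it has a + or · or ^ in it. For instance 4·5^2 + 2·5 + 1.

5^(5 + 1) + 3·5^3 + 3·5^2 + 3·5 + 2

G_0 = 13. HB_2(13) = 2^(2 + 1) + 2^2 + 1. Bump = 109. G_1 = 108.
G_1 = 108. HB_3(108) = 3^(3 + 1) + 3^3. Bump = 1280. G_2 = 1279.
G_2 = 1279. HB_4(1279) = 4^(4 + 1) + 3·4^3 + 3·4^2 + 3·4 + 3. Bump = 16093. G_3 = 16092.
G_3 = 16092. HB_5(16092) = 5^(5 + 1) + 3·5^3 + 3·5^2 + 3·5 + 2. Bump = 280712. G_4 = 280711.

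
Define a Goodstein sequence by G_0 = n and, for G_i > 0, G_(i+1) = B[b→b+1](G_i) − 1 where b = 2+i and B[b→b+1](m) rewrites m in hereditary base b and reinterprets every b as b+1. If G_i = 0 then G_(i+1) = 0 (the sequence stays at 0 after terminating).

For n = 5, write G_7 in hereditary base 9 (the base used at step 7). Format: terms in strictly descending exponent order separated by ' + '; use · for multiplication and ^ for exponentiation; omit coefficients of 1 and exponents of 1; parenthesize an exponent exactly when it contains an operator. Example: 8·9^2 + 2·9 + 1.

3·9^3 + 3·9^2 + 2·9 + 6

base 2: 5 = 2^2 + 1; at 3: 3^3 + 1 = 28; next = 27
base 3: 27 = 3^3; at 4: 4^4 = 256; next = 255
base 4: 255 = 3·4^3 + 3·4^2 + 3·4 + 3; at 5: 3·5^3 + 3·5^2 + 3·5 + 3 = 468; next = 467
base 5: 467 = 3·5^3 + 3·5^2 + 3·5 + 2; at 6: 3·6^3 + 3·6^2 + 3·6 + 2 = 776; next = 775
base 6: 775 = 3·6^3 + 3·6^2 + 3·6 + 1; at 7: 3·7^3 + 3·7^2 + 3·7 + 1 = 1198; next = 1197
base 7: 1197 = 3·7^3 + 3·7^2 + 3·7; at 8: 3·8^3 + 3·8^2 + 3·8 = 1752; next = 1751
base 8: 1751 = 3·8^3 + 3·8^2 + 2·8 + 7; at 9: 3·9^3 + 3·9^2 + 2·9 + 7 = 2455; next = 2454
base 9: 2454 = 3·9^3 + 3·9^2 + 2·9 + 6; at 10: 3·10^3 + 3·10^2 + 2·10 + 6 = 3326; next = 3325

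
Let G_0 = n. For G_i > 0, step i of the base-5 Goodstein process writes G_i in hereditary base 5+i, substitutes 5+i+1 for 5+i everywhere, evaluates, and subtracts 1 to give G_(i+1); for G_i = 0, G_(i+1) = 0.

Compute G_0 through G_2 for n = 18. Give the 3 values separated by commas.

18, 20, 22

G_0=18  [base 5] 3·5 + 3  →[5↦6]→  3·6 + 3 = 21  −1 ⇒ G_1=20
G_1=20  [base 6] 3·6 + 2  →[6↦7]→  3·7 + 2 = 23  −1 ⇒ G_2=22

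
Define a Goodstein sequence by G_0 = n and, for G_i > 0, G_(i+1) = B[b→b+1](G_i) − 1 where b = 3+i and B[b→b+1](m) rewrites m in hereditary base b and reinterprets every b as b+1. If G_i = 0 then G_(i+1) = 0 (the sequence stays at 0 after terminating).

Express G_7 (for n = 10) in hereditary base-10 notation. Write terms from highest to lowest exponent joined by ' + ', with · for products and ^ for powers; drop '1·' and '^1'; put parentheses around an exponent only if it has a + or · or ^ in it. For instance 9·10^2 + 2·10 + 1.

3·10 + 9

(0) 10|_3 = 3^2 + 1 ↦ 4^2 + 1|_4 = 17 ⇒ 16
(1) 16|_4 = 4^2 ↦ 5^2|_5 = 25 ⇒ 24
(2) 24|_5 = 4·5 + 4 ↦ 4·6 + 4|_6 = 28 ⇒ 27
(3) 27|_6 = 4·6 + 3 ↦ 4·7 + 3|_7 = 31 ⇒ 30
(4) 30|_7 = 4·7 + 2 ↦ 4·8 + 2|_8 = 34 ⇒ 33
(5) 33|_8 = 4·8 + 1 ↦ 4·9 + 1|_9 = 37 ⇒ 36
(6) 36|_9 = 4·9 ↦ 4·10|_10 = 40 ⇒ 39
(7) 39|_10 = 3·10 + 9 ↦ 3·11 + 9|_11 = 42 ⇒ 41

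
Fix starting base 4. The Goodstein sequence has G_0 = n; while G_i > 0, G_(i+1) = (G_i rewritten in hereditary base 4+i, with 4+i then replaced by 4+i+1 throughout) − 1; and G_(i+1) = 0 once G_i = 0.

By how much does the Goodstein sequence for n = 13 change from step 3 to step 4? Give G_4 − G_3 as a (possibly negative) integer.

G_0=13  [base 4] 3·4 + 1  →[4↦5]→  3·5 + 1 = 16  −1 ⇒ G_1=15
G_1=15  [base 5] 3·5  →[5↦6]→  3·6 = 18  −1 ⇒ G_2=17
G_2=17  [base 6] 2·6 + 5  →[6↦7]→  2·7 + 5 = 19  −1 ⇒ G_3=18
G_3=18  [base 7] 2·7 + 4  →[7↦8]→  2·8 + 4 = 20  −1 ⇒ G_4=19

1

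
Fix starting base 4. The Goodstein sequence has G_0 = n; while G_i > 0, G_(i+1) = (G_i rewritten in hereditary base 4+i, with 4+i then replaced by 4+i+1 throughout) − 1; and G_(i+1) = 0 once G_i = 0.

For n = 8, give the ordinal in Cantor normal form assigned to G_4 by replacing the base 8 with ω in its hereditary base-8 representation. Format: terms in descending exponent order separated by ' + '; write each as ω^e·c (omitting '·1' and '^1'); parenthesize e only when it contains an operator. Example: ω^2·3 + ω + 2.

ω + 1

(0) 8|_4 = 2·4 ↦ 2·5|_5 = 10 ⇒ 9
(1) 9|_5 = 5 + 4 ↦ 6 + 4|_6 = 10 ⇒ 9
(2) 9|_6 = 6 + 3 ↦ 7 + 3|_7 = 10 ⇒ 9
(3) 9|_7 = 7 + 2 ↦ 8 + 2|_8 = 10 ⇒ 9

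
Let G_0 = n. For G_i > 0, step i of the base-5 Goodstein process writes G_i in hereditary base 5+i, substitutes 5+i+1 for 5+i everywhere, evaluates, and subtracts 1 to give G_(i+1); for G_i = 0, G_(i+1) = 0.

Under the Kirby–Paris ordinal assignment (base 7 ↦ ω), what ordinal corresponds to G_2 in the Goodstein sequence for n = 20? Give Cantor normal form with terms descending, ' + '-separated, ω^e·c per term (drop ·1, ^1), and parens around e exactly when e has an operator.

G_0=20  [base 5] 4·5  →[5↦6]→  4·6 = 24  −1 ⇒ G_1=23
G_1=23  [base 6] 3·6 + 5  →[6↦7]→  3·7 + 5 = 26  −1 ⇒ G_2=25

ω·3 + 4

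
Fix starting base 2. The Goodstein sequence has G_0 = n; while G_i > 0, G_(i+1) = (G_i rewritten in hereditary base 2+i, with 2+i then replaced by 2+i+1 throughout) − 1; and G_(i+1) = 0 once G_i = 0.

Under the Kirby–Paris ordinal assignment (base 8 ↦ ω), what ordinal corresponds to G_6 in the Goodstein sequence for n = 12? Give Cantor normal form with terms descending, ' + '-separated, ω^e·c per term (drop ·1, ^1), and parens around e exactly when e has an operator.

G_0=12  [base 2] 2^(2 + 1) + 2^2  →[2↦3]→  3^(3 + 1) + 3^3 = 108  −1 ⇒ G_1=107
G_1=107  [base 3] 3^(3 + 1) + 2·3^2 + 2·3 + 2  →[3↦4]→  4^(4 + 1) + 2·4^2 + 2·4 + 2 = 1066  −1 ⇒ G_2=1065
G_2=1065  [base 4] 4^(4 + 1) + 2·4^2 + 2·4 + 1  →[4↦5]→  5^(5 + 1) + 2·5^2 + 2·5 + 1 = 15686  −1 ⇒ G_3=15685
G_3=15685  [base 5] 5^(5 + 1) + 2·5^2 + 2·5  →[5↦6]→  6^(6 + 1) + 2·6^2 + 2·6 = 280020  −1 ⇒ G_4=280019
G_4=280019  [base 6] 6^(6 + 1) + 2·6^2 + 6 + 5  →[6↦7]→  7^(7 + 1) + 2·7^2 + 7 + 5 = 5764911  −1 ⇒ G_5=5764910
G_5=5764910  [base 7] 7^(7 + 1) + 2·7^2 + 7 + 4  →[7↦8]→  8^(8 + 1) + 2·8^2 + 8 + 4 = 134217868  −1 ⇒ G_6=134217867
G_6=134217867  [base 8] 8^(8 + 1) + 2·8^2 + 8 + 3  →[8↦9]→  9^(9 + 1) + 2·9^2 + 9 + 3 = 3486784575  −1 ⇒ G_7=3486784574

ω^(ω + 1) + ω^2·2 + ω + 3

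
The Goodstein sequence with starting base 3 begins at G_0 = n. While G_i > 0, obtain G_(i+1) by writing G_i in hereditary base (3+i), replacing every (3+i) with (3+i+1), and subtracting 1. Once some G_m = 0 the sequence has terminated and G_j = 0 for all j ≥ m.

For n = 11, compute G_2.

25

11 —HB3→ 3^2 + 2 —bump→ 4^2 + 2 = 18 —(−1)→ 17
17 —HB4→ 4^2 + 1 —bump→ 5^2 + 1 = 26 —(−1)→ 25
25 —HB5→ 5^2 —bump→ 6^2 = 36 —(−1)→ 35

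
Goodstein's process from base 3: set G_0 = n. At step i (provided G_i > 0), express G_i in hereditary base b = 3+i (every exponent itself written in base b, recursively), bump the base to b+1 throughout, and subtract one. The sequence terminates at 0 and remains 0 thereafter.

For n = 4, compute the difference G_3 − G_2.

[0] 4 ≡ 3 + 1 (base 3). Lift 4: 5. −1: 4.
[1] 4 ≡ 4 (base 4). Lift 5: 5. −1: 4.
[2] 4 ≡ 4 (base 5). Lift 6: 4. −1: 3.

-1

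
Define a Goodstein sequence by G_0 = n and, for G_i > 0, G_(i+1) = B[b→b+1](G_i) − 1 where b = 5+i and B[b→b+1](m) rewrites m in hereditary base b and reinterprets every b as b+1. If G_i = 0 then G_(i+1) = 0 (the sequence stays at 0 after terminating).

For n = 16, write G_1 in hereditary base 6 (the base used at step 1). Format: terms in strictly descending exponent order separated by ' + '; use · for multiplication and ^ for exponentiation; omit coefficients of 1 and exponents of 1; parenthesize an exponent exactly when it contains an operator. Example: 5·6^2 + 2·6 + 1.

[0] 16 ≡ 3·5 + 1 (base 5). Lift 6: 19. −1: 18.
[1] 18 ≡ 3·6 (base 6). Lift 7: 21. −1: 20.

3·6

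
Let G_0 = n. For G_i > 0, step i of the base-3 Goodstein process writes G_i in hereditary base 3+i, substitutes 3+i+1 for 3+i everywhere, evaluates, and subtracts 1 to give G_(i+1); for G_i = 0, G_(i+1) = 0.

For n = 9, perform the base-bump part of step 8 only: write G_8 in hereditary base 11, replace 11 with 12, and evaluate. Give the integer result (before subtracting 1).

[0] 9 ≡ 3^2 (base 3). Lift 4: 16. −1: 15.
[1] 15 ≡ 3·4 + 3 (base 4). Lift 5: 18. −1: 17.
[2] 17 ≡ 3·5 + 2 (base 5). Lift 6: 20. −1: 19.
[3] 19 ≡ 3·6 + 1 (base 6). Lift 7: 22. −1: 21.
[4] 21 ≡ 3·7 (base 7). Lift 8: 24. −1: 23.
[5] 23 ≡ 2·8 + 7 (base 8). Lift 9: 25. −1: 24.
[6] 24 ≡ 2·9 + 6 (base 9). Lift 10: 26. −1: 25.
[7] 25 ≡ 2·10 + 5 (base 10). Lift 11: 27. −1: 26.
[8] 26 ≡ 2·11 + 4 (base 11). Lift 12: 28. −1: 27.

28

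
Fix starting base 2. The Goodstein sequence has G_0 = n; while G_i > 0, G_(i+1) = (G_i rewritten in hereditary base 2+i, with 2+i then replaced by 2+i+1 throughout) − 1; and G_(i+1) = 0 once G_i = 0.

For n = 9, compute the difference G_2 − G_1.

base 2: 9 = 2^(2 + 1) + 1; at 3: 3^(3 + 1) + 1 = 82; next = 81
base 3: 81 = 3^(3 + 1); at 4: 4^(4 + 1) = 1024; next = 1023

942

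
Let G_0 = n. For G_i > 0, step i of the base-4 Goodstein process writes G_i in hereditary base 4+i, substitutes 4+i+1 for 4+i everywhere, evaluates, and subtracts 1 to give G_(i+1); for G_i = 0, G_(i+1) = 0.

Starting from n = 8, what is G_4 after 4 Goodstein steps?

9

i=0: 8 = 2·4 (b=4); 4→5: 2·5 = 10; 10−1 = 9
i=1: 9 = 5 + 4 (b=5); 5→6: 6 + 4 = 10; 10−1 = 9
i=2: 9 = 6 + 3 (b=6); 6→7: 7 + 3 = 10; 10−1 = 9
i=3: 9 = 7 + 2 (b=7); 7→8: 8 + 2 = 10; 10−1 = 9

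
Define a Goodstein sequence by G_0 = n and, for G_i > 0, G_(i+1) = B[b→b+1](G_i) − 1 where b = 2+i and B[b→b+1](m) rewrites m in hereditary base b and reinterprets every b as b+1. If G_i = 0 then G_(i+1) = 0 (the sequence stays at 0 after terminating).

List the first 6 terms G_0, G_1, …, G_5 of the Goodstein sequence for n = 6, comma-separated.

step 0: 6 = 2^2 + 2; sub 3 for 2: 3^3 + 3; = 30; G_1 = 30−1 = 29
step 1: 29 = 3^3 + 2; sub 4 for 3: 4^4 + 2; = 258; G_2 = 258−1 = 257
step 2: 257 = 4^4 + 1; sub 5 for 4: 5^5 + 1; = 3126; G_3 = 3126−1 = 3125
step 3: 3125 = 5^5; sub 6 for 5: 6^6; = 46656; G_4 = 46656−1 = 46655
step 4: 46655 = 5·6^5 + 5·6^4 + 5·6^3 + 5·6^2 + 5·6 + 5; sub 7 for 6: 5·7^5 + 5·7^4 + 5·7^3 + 5·7^2 + 5·7 + 5; = 98040; G_5 = 98040−1 = 98039

6, 29, 257, 3125, 46655, 98039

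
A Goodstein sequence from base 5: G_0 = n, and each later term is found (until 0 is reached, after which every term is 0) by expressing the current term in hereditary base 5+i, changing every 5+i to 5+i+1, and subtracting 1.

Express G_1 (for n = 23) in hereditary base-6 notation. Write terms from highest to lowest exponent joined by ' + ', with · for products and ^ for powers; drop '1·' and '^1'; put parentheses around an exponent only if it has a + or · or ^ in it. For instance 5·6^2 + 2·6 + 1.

[0] 23 ≡ 4·5 + 3 (base 5). Lift 6: 27. −1: 26.
[1] 26 ≡ 4·6 + 2 (base 6). Lift 7: 30. −1: 29.

4·6 + 2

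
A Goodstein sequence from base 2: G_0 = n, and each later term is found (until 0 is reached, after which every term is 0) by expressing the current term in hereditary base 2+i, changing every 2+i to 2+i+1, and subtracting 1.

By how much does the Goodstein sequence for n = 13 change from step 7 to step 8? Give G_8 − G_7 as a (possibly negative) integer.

96513216470

G_0=13  [base 2] 2^(2 + 1) + 2^2 + 1  →[2↦3]→  3^(3 + 1) + 3^3 + 1 = 109  −1 ⇒ G_1=108
G_1=108  [base 3] 3^(3 + 1) + 3^3  →[3↦4]→  4^(4 + 1) + 4^4 = 1280  −1 ⇒ G_2=1279
G_2=1279  [base 4] 4^(4 + 1) + 3·4^3 + 3·4^2 + 3·4 + 3  →[4↦5]→  5^(5 + 1) + 3·5^3 + 3·5^2 + 3·5 + 3 = 16093  −1 ⇒ G_3=16092
G_3=16092  [base 5] 5^(5 + 1) + 3·5^3 + 3·5^2 + 3·5 + 2  →[5↦6]→  6^(6 + 1) + 3·6^3 + 3·6^2 + 3·6 + 2 = 280712  −1 ⇒ G_4=280711
G_4=280711  [base 6] 6^(6 + 1) + 3·6^3 + 3·6^2 + 3·6 + 1  →[6↦7]→  7^(7 + 1) + 3·7^3 + 3·7^2 + 3·7 + 1 = 5765999  −1 ⇒ G_5=5765998
G_5=5765998  [base 7] 7^(7 + 1) + 3·7^3 + 3·7^2 + 3·7  →[7↦8]→  8^(8 + 1) + 3·8^3 + 3·8^2 + 3·8 = 134219480  −1 ⇒ G_6=134219479
G_6=134219479  [base 8] 8^(8 + 1) + 3·8^3 + 3·8^2 + 2·8 + 7  →[8↦9]→  9^(9 + 1) + 3·9^3 + 3·9^2 + 2·9 + 7 = 3486786856  −1 ⇒ G_7=3486786855
G_7=3486786855  [base 9] 9^(9 + 1) + 3·9^3 + 3·9^2 + 2·9 + 6  →[9↦10]→  10^(10 + 1) + 3·10^3 + 3·10^2 + 2·10 + 6 = 100000003326  −1 ⇒ G_8=100000003325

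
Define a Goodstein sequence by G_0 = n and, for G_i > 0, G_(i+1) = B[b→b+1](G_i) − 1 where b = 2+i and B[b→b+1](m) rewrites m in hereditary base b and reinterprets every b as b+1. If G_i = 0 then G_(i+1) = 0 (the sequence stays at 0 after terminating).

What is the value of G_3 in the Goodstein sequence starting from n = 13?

16092

i=0: 13 = 2^(2 + 1) + 2^2 + 1 (b=2); 2→3: 3^(3 + 1) + 3^3 + 1 = 109; 109−1 = 108
i=1: 108 = 3^(3 + 1) + 3^3 (b=3); 3→4: 4^(4 + 1) + 4^4 = 1280; 1280−1 = 1279
i=2: 1279 = 4^(4 + 1) + 3·4^3 + 3·4^2 + 3·4 + 3 (b=4); 4→5: 5^(5 + 1) + 3·5^3 + 3·5^2 + 3·5 + 3 = 16093; 16093−1 = 16092
i=3: 16092 = 5^(5 + 1) + 3·5^3 + 3·5^2 + 3·5 + 2 (b=5); 5→6: 6^(6 + 1) + 3·6^3 + 3·6^2 + 3·6 + 2 = 280712; 280712−1 = 280711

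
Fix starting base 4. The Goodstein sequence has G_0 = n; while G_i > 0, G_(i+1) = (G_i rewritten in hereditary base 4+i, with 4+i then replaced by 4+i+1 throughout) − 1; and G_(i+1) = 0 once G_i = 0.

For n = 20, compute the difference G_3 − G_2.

12

base 4: 20 = 4^2 + 4; at 5: 5^2 + 5 = 30; next = 29
base 5: 29 = 5^2 + 4; at 6: 6^2 + 4 = 40; next = 39
base 6: 39 = 6^2 + 3; at 7: 7^2 + 3 = 52; next = 51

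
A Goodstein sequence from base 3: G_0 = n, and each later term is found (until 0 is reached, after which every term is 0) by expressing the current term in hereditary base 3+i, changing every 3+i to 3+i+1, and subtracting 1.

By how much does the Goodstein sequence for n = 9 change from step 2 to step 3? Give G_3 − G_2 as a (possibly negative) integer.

2

[0] 9 ≡ 3^2 (base 3). Lift 4: 16. −1: 15.
[1] 15 ≡ 3·4 + 3 (base 4). Lift 5: 18. −1: 17.
[2] 17 ≡ 3·5 + 2 (base 5). Lift 6: 20. −1: 19.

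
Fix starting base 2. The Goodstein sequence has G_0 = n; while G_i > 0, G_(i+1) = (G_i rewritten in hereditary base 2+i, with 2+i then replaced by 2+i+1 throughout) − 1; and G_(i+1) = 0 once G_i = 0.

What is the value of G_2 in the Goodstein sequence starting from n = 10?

G_0 = 10. HB_2(10) = 2^(2 + 1) + 2. Bump = 84. G_1 = 83.
G_1 = 83. HB_3(83) = 3^(3 + 1) + 2. Bump = 1026. G_2 = 1025.

1025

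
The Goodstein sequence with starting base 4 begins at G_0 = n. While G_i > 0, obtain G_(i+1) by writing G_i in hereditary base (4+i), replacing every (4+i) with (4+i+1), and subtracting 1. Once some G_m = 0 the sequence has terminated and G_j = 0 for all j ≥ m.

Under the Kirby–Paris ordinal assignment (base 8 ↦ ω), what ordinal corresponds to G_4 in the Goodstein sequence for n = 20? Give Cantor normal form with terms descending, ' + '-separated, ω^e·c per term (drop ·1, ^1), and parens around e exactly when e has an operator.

ω^2 + 1

step 0: 20 = 4^2 + 4; sub 5 for 4: 5^2 + 5; = 30; G_1 = 30−1 = 29
step 1: 29 = 5^2 + 4; sub 6 for 5: 6^2 + 4; = 40; G_2 = 40−1 = 39
step 2: 39 = 6^2 + 3; sub 7 for 6: 7^2 + 3; = 52; G_3 = 52−1 = 51
step 3: 51 = 7^2 + 2; sub 8 for 7: 8^2 + 2; = 66; G_4 = 66−1 = 65
step 4: 65 = 8^2 + 1; sub 9 for 8: 9^2 + 1; = 82; G_5 = 82−1 = 81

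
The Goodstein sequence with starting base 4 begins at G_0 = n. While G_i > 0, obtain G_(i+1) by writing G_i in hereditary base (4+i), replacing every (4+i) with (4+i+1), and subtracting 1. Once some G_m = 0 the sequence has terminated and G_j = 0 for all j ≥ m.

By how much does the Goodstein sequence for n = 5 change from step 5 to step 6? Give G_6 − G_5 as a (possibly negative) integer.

-1

G_0 = 5. HB_4(5) = 4 + 1. Bump = 6. G_1 = 5.
G_1 = 5. HB_5(5) = 5. Bump = 6. G_2 = 5.
G_2 = 5. HB_6(5) = 5. Bump = 5. G_3 = 4.
G_3 = 4. HB_7(4) = 4. Bump = 4. G_4 = 3.
G_4 = 3. HB_8(3) = 3. Bump = 3. G_5 = 2.
G_5 = 2. HB_9(2) = 2. Bump = 2. G_6 = 1.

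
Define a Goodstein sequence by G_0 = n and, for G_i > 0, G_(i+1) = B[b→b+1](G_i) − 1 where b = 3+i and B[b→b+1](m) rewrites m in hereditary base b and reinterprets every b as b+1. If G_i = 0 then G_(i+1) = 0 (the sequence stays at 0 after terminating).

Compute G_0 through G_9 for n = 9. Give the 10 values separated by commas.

9, 15, 17, 19, 21, 23, 24, 25, 26, 27

9 —HB3→ 3^2 —bump→ 4^2 = 16 —(−1)→ 15
15 —HB4→ 3·4 + 3 —bump→ 3·5 + 3 = 18 —(−1)→ 17
17 —HB5→ 3·5 + 2 —bump→ 3·6 + 2 = 20 —(−1)→ 19
19 —HB6→ 3·6 + 1 —bump→ 3·7 + 1 = 22 —(−1)→ 21
21 —HB7→ 3·7 —bump→ 3·8 = 24 —(−1)→ 23
23 —HB8→ 2·8 + 7 —bump→ 2·9 + 7 = 25 —(−1)→ 24
24 —HB9→ 2·9 + 6 —bump→ 2·10 + 6 = 26 —(−1)→ 25
25 —HB10→ 2·10 + 5 —bump→ 2·11 + 5 = 27 —(−1)→ 26
26 —HB11→ 2·11 + 4 —bump→ 2·12 + 4 = 28 —(−1)→ 27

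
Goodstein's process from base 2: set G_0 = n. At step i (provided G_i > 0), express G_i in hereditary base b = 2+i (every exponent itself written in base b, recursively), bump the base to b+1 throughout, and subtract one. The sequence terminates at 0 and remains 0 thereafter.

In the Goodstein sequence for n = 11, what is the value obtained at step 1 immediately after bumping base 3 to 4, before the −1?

G_0 = 11. HB_2(11) = 2^(2 + 1) + 2 + 1. Bump = 85. G_1 = 84.
G_1 = 84. HB_3(84) = 3^(3 + 1) + 3. Bump = 1028. G_2 = 1027.

1028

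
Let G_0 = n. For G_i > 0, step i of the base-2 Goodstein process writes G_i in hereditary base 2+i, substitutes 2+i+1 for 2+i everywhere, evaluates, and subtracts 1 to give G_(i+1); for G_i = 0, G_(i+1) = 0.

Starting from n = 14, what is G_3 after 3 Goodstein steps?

(0) 14|_2 = 2^(2 + 1) + 2^2 + 2 ↦ 3^(3 + 1) + 3^3 + 3|_3 = 111 ⇒ 110
(1) 110|_3 = 3^(3 + 1) + 3^3 + 2 ↦ 4^(4 + 1) + 4^4 + 2|_4 = 1282 ⇒ 1281
(2) 1281|_4 = 4^(4 + 1) + 4^4 + 1 ↦ 5^(5 + 1) + 5^5 + 1|_5 = 18751 ⇒ 18750

18750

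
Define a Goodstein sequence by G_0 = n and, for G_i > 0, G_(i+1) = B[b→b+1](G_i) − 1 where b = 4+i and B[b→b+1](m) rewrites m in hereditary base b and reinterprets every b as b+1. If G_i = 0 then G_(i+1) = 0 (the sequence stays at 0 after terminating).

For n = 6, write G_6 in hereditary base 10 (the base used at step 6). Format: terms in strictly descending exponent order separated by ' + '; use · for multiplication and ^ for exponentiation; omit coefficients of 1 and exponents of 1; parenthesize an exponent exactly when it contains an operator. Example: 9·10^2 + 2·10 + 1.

i=0: 6 = 4 + 2 (b=4); 4→5: 5 + 2 = 7; 7−1 = 6
i=1: 6 = 5 + 1 (b=5); 5→6: 6 + 1 = 7; 7−1 = 6
i=2: 6 = 6 (b=6); 6→7: 7 = 7; 7−1 = 6
i=3: 6 = 6 (b=7); 7→8: 6 = 6; 6−1 = 5
i=4: 5 = 5 (b=8); 8→9: 5 = 5; 5−1 = 4
i=5: 4 = 4 (b=9); 9→10: 4 = 4; 4−1 = 3

3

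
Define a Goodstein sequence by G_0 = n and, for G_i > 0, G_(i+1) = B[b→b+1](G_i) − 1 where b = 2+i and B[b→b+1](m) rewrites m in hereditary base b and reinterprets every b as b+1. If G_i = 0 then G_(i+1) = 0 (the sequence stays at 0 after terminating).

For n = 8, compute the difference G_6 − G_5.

8 —HB2→ 2^(2 + 1) —bump→ 3^(3 + 1) = 81 —(−1)→ 80
80 —HB3→ 2·3^3 + 2·3^2 + 2·3 + 2 —bump→ 2·4^4 + 2·4^2 + 2·4 + 2 = 554 —(−1)→ 553
553 —HB4→ 2·4^4 + 2·4^2 + 2·4 + 1 —bump→ 2·5^5 + 2·5^2 + 2·5 + 1 = 6311 —(−1)→ 6310
6310 —HB5→ 2·5^5 + 2·5^2 + 2·5 —bump→ 2·6^6 + 2·6^2 + 2·6 = 93396 —(−1)→ 93395
93395 —HB6→ 2·6^6 + 2·6^2 + 6 + 5 —bump→ 2·7^7 + 2·7^2 + 7 + 5 = 1647196 —(−1)→ 1647195
1647195 —HB7→ 2·7^7 + 2·7^2 + 7 + 4 —bump→ 2·8^8 + 2·8^2 + 8 + 4 = 33554572 —(−1)→ 33554571

31907376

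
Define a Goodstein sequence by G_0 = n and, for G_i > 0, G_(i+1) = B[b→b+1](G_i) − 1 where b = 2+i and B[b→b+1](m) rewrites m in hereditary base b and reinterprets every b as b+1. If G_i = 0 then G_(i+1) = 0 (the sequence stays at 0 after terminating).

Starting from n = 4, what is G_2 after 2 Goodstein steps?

4 —HB2→ 2^2 —bump→ 3^3 = 27 —(−1)→ 26
26 —HB3→ 2·3^2 + 2·3 + 2 —bump→ 2·4^2 + 2·4 + 2 = 42 —(−1)→ 41
41 —HB4→ 2·4^2 + 2·4 + 1 —bump→ 2·5^2 + 2·5 + 1 = 61 —(−1)→ 60

41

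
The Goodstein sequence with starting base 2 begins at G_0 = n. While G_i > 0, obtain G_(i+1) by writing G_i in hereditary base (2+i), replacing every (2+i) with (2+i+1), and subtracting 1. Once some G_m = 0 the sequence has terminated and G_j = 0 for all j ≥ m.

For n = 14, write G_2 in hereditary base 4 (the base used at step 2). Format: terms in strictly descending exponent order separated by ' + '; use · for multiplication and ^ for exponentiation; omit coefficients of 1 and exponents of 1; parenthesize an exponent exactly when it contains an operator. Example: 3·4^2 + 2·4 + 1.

4^(4 + 1) + 4^4 + 1

base 2: 14 = 2^(2 + 1) + 2^2 + 2; at 3: 3^(3 + 1) + 3^3 + 3 = 111; next = 110
base 3: 110 = 3^(3 + 1) + 3^3 + 2; at 4: 4^(4 + 1) + 4^4 + 2 = 1282; next = 1281
base 4: 1281 = 4^(4 + 1) + 4^4 + 1; at 5: 5^(5 + 1) + 5^5 + 1 = 18751; next = 18750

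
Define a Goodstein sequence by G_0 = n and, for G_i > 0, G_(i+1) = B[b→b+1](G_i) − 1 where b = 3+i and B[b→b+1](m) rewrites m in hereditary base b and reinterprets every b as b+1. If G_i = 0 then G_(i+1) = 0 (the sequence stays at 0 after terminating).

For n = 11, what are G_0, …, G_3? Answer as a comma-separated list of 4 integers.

11, 17, 25, 35

step 0: 11 = 3^2 + 2; sub 4 for 3: 4^2 + 2; = 18; G_1 = 18−1 = 17
step 1: 17 = 4^2 + 1; sub 5 for 4: 5^2 + 1; = 26; G_2 = 26−1 = 25
step 2: 25 = 5^2; sub 6 for 5: 6^2; = 36; G_3 = 36−1 = 35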